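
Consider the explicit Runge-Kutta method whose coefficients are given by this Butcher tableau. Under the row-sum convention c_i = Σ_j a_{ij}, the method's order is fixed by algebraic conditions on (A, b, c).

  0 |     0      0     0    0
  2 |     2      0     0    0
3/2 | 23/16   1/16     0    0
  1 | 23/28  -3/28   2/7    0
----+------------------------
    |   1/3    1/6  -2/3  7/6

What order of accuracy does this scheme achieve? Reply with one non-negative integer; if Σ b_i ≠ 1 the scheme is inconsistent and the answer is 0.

4

b = (1/3, 1/6, -2/3, 7/6)
c = (0, 2, 3/2, 1)
Ac = (0, 0, 1/8, 3/14)
Σ b_i: 1/3·1 + 1/6·1 + (-2/3)·1 + 7/6·1 = 1 ✓
b·c: 1/6·2 + (-2/3)·3/2 + 7/6·1 = 1/2 ✓
b·c²: 1/6·4 + (-2/3)·9/4 + 7/6·1 = 1/3 ✓
b·Ac: (-2/3)·1/8 + 7/6·3/14 = 1/6 ✓
b·c³: 1/6·8 + (-2/3)·27/8 + 7/6·1 = 1/4 ✓
b·(c∘Ac): (-2/3)·3/16 + 7/6·3/14 = 1/8 ✓
b·Ac²: (-2/3)·1/4 + 7/6·3/14 = 1/12 ✓
b·A²c: 7/6·1/28 = 1/24 ✓; 4 stages ⇒ order 4.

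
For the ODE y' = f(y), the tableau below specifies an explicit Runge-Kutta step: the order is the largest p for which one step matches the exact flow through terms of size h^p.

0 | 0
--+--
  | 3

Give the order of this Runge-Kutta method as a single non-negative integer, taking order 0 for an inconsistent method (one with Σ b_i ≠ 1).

0

b = (3)
c = (0)
Σ b_i: 3·1 = 3 ≠ 1 ⇒ order 0.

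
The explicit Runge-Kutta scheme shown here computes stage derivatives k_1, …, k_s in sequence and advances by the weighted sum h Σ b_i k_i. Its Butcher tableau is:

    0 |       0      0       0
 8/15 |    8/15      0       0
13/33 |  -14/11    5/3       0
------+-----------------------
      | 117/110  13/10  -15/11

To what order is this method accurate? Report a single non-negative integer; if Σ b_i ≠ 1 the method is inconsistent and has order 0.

b = (117/110, 13/10, -15/11)
c = (0, 8/15, 13/33)
Ac = (0, 0, 8/9)
Σ b_i: 117/110·1 + 13/10·1 + (-15/11)·1 = 1 ✓
b·c: 13/10·8/15 + (-15/11)·13/33 = 1417/9075 ≠ 1/2 ⇒ order 1.

1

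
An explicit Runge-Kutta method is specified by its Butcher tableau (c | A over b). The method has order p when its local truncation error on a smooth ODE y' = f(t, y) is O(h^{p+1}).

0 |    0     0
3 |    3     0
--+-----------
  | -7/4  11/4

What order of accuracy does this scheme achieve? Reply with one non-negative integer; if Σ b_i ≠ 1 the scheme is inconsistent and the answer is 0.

1

b = (-7/4, 11/4)
c = (0, 3)
Σ b_i: (-7/4)·1 + 11/4·1 = 1 ✓
b·c: 11/4·3 = 33/4 ≠ 1/2 ⇒ order 1.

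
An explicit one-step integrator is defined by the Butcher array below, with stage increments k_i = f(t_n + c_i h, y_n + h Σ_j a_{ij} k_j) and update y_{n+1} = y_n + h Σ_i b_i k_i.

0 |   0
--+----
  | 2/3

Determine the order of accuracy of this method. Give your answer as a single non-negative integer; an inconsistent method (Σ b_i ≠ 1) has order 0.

0

b = (2/3)
c = (0)
Σ b_i: 2/3·1 = 2/3 ≠ 1 ⇒ order 0.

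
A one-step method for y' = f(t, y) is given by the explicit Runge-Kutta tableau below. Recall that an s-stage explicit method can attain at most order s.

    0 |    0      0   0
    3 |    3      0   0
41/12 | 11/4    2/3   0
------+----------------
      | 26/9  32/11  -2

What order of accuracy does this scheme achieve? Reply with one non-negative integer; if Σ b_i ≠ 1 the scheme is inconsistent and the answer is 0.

0

b = (26/9, 32/11, -2)
c = (0, 3, 41/12)
Ac = (0, 0, 2)
Σ b_i: 26/9·1 + 32/11·1 + (-2)·1 = 376/99 ≠ 1 ⇒ order 0.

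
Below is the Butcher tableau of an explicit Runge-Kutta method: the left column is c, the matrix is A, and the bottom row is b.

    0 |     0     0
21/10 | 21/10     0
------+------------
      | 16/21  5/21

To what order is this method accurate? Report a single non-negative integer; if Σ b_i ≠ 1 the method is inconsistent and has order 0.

2

b = (16/21, 5/21)
c = (0, 21/10)
Σ b_i: 16/21·1 + 5/21·1 = 1 ✓
b·c: 5/21·21/10 = 1/2 ✓; 2 stages ⇒ order 2.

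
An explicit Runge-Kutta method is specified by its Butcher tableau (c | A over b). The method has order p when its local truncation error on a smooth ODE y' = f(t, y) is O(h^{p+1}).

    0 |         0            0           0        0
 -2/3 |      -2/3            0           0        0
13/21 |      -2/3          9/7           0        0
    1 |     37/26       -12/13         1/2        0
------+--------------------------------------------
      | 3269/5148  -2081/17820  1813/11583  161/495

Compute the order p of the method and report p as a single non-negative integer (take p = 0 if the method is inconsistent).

b = (3269/5148, -2081/17820, 1813/11583, 161/495)
c = (0, -2/3, 13/21, 1)
Ac = (0, 0, -6/7, 505/546)
Σ b_i: 3269/5148·1 + (-2081/17820)·1 + 1813/11583·1 + 161/495·1 = 1 ✓
b·c: (-2081/17820)·(-2/3) + 1813/11583·13/21 + 161/495·1 = 1/2 ✓
b·c²: (-2081/17820)·4/9 + 1813/11583·169/441 + 161/495·1 = 1/3 ✓
b·Ac: 1813/11583·(-6/7) + 161/495·505/546 = 1/6 ✓
b·c³: (-2081/17820)·(-8/27) + 1813/11583·2197/9261 + 161/495·1 = 2476/6237 ≠ 1/4 ⇒ order 3.
b·(c∘Ac): 1813/11583·(-26/49) + 161/495·505/546 = 5045/23166 ≠ 1/8
b·Ac²: 1813/11583·4/7 + 161/495·(-2507/11466) = 127/6930 ≠ 1/12
b·A²c: 161/495·(-3/7) = -23/165 ≠ 1/24

3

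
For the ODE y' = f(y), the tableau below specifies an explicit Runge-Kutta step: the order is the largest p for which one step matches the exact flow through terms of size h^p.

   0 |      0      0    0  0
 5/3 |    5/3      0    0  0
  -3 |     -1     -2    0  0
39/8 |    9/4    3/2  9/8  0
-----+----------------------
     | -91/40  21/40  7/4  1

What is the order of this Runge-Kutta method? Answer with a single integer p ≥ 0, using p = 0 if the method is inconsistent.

b = (-91/40, 21/40, 7/4, 1)
c = (0, 5/3, -3, 39/8)
Ac = (0, 0, -10/3, -7/8)
Σ b_i: (-91/40)·1 + 21/40·1 + 7/4·1 + 1·1 = 1 ✓
b·c: 21/40·5/3 + 7/4·(-3) + 1·39/8 = 1/2 ✓
b·c²: 21/40·25/9 + 7/4·9 + 1·1521/64 = 7867/192 ≠ 1/3 ⇒ order 2.
b·Ac: 7/4·(-10/3) + 1·(-7/8) = -161/24 ≠ 1/6

2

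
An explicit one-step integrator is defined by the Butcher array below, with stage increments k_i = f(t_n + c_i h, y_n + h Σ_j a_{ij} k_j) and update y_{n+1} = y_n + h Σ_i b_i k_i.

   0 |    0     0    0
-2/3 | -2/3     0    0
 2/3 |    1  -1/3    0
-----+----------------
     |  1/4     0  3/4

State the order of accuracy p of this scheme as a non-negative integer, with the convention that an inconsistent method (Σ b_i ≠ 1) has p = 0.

b = (1/4, 0, 3/4)
c = (0, -2/3, 2/3)
Ac = (0, 0, 2/9)
Σ b_i: 1/4·1 + 3/4·1 = 1 ✓
b·c: 3/4·2/3 = 1/2 ✓
b·c²: 3/4·4/9 = 1/3 ✓
b·Ac: 3/4·2/9 = 1/6 ✓; 3 stages ⇒ order 3.

3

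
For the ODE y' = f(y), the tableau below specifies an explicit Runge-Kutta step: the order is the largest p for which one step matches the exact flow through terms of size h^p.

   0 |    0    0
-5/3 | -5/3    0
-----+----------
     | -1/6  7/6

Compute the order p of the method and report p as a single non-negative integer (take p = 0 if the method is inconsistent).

b = (-1/6, 7/6)
c = (0, -5/3)
Σ b_i: (-1/6)·1 + 7/6·1 = 1 ✓
b·c: 7/6·(-5/3) = -35/18 ≠ 1/2 ⇒ order 1.

1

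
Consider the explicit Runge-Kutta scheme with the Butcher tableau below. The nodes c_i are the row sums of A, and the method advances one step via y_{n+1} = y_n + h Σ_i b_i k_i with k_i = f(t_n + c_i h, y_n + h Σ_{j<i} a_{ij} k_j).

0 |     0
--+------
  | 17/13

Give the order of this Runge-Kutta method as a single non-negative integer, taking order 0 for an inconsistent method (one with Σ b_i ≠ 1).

0

b = (17/13)
c = (0)
Σ b_i: 17/13·1 = 17/13 ≠ 1 ⇒ order 0.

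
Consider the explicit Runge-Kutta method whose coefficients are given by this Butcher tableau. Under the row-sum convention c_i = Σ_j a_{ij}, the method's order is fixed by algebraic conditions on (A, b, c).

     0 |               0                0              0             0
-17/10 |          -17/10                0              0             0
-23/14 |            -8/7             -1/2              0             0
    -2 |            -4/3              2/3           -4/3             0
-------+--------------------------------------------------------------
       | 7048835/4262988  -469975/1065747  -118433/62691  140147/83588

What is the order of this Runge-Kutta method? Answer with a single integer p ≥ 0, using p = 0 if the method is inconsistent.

3

b = (7048835/4262988, -469975/1065747, -118433/62691, 140147/83588)
c = (0, -17/10, -23/14, -2)
Ac = (0, 0, 17/20, 37/35)
Σ b_i: 7048835/4262988·1 + (-469975/1065747)·1 + (-118433/62691)·1 + 140147/83588·1 = 1 ✓
b·c: (-469975/1065747)·(-17/10) + (-118433/62691)·(-23/14) + 140147/83588·(-2) = 1/2 ✓
b·c²: (-469975/1065747)·289/100 + (-118433/62691)·529/196 + 140147/83588·4 = 1/3 ✓
b·Ac: (-118433/62691)·17/20 + 140147/83588·37/35 = 1/6 ✓
b·c³: (-469975/1065747)·(-4913/1000) + (-118433/62691)·(-12167/2744) + 140147/83588·(-8) = -4198199/1462790 ≠ 1/4 ⇒ order 3.
b·(c∘Ac): (-118433/62691)·(-391/280) + 140147/83588·(-74/35) = -454799/501528 ≠ 1/8
b·Ac²: (-118433/62691)·(-289/200) + 140147/83588·(-12289/7350) = -214937/2925580 ≠ 1/12
b·A²c: 140147/83588·(-17/15) = -2382499/1253820 ≠ 1/24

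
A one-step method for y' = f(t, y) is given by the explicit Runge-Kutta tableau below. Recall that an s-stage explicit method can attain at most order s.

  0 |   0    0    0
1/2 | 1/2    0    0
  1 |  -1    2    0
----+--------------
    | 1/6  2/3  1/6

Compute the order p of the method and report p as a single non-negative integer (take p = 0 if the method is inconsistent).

b = (1/6, 2/3, 1/6)
c = (0, 1/2, 1)
Ac = (0, 0, 1)
Σ b_i: 1/6·1 + 2/3·1 + 1/6·1 = 1 ✓
b·c: 2/3·1/2 + 1/6·1 = 1/2 ✓
b·c²: 2/3·1/4 + 1/6·1 = 1/3 ✓
b·Ac: 1/6·1 = 1/6 ✓; 3 stages ⇒ order 3.

3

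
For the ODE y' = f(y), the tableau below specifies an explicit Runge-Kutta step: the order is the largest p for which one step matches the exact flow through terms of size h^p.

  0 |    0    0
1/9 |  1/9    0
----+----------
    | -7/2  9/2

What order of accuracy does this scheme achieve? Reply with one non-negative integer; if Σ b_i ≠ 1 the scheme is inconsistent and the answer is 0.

2

b = (-7/2, 9/2)
c = (0, 1/9)
Σ b_i: (-7/2)·1 + 9/2·1 = 1 ✓
b·c: 9/2·1/9 = 1/2 ✓; 2 stages ⇒ order 2.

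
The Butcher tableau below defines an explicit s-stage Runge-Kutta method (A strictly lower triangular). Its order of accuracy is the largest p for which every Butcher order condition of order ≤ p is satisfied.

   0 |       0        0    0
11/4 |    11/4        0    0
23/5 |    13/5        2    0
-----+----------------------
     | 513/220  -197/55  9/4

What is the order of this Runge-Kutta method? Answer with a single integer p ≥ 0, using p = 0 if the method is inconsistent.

b = (513/220, -197/55, 9/4)
c = (0, 11/4, 23/5)
Ac = (0, 0, 11/2)
Σ b_i: 513/220·1 + (-197/55)·1 + 9/4·1 = 1 ✓
b·c: (-197/55)·11/4 + 9/4·23/5 = 1/2 ✓
b·c²: (-197/55)·121/16 + 9/4·529/25 = 8209/400 ≠ 1/3 ⇒ order 2.
b·Ac: 9/4·11/2 = 99/8 ≠ 1/6

2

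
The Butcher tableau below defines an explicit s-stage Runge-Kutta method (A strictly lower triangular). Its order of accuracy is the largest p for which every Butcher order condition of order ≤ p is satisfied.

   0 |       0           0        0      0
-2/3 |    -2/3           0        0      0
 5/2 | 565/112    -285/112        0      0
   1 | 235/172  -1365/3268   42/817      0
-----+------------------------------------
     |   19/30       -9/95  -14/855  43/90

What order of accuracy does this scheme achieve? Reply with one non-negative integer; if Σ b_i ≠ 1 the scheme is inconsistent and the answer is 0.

4

b = (19/30, -9/95, -14/855, 43/90)
c = (0, -2/3, 5/2, 1)
Ac = (0, 0, 95/56, 35/86)
Σ b_i: 19/30·1 + (-9/95)·1 + (-14/855)·1 + 43/90·1 = 1 ✓
b·c: (-9/95)·(-2/3) + (-14/855)·5/2 + 43/90·1 = 1/2 ✓
b·c²: (-9/95)·4/9 + (-14/855)·25/4 + 43/90·1 = 1/3 ✓
b·Ac: (-14/855)·95/56 + 43/90·35/86 = 1/6 ✓
b·c³: (-9/95)·(-8/27) + (-14/855)·125/8 + 43/90·1 = 1/4 ✓
b·(c∘Ac): (-14/855)·475/112 + 43/90·35/86 = 1/8 ✓
b·Ac²: (-14/855)·(-95/84) + 43/90·35/258 = 1/12 ✓
b·A²c: 43/90·15/172 = 1/24 ✓; 4 stages ⇒ order 4.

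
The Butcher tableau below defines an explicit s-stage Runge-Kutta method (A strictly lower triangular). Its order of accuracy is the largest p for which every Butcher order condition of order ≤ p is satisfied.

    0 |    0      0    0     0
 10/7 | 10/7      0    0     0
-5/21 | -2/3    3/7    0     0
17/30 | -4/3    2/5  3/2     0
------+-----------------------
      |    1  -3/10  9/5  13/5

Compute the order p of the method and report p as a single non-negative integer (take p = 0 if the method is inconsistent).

b = (1, -3/10, 9/5, 13/5)
c = (0, 10/7, -5/21, 17/30)
Ac = (0, 0, 30/49, 3/14)
Σ b_i: 1·1 + (-3/10)·1 + 9/5·1 + 13/5·1 = 51/10 ≠ 1 ⇒ order 0.

0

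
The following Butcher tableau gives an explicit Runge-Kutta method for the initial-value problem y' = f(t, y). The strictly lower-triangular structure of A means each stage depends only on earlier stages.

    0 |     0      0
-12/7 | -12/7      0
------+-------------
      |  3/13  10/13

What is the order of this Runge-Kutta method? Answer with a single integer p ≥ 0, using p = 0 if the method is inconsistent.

b = (3/13, 10/13)
c = (0, -12/7)
Σ b_i: 3/13·1 + 10/13·1 = 1 ✓
b·c: 10/13·(-12/7) = -120/91 ≠ 1/2 ⇒ order 1.

1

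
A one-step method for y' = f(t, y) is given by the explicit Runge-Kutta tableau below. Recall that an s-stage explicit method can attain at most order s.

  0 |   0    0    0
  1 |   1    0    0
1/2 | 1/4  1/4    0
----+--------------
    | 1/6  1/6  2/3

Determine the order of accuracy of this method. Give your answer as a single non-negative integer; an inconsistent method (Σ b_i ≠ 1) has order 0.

3

b = (1/6, 1/6, 2/3)
c = (0, 1, 1/2)
Ac = (0, 0, 1/4)
Σ b_i: 1/6·1 + 1/6·1 + 2/3·1 = 1 ✓
b·c: 1/6·1 + 2/3·1/2 = 1/2 ✓
b·c²: 1/6·1 + 2/3·1/4 = 1/3 ✓
b·Ac: 2/3·1/4 = 1/6 ✓; 3 stages ⇒ order 3.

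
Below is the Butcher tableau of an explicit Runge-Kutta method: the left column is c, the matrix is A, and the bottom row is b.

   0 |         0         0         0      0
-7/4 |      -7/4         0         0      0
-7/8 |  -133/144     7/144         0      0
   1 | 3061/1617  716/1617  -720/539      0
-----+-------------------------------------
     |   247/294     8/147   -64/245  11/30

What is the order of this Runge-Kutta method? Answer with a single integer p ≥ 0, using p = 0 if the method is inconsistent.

b = (247/294, 8/147, -64/245, 11/30)
c = (0, -7/4, -7/8, 1)
Ac = (0, 0, -49/576, 13/33)
Σ b_i: 247/294·1 + 8/147·1 + (-64/245)·1 + 11/30·1 = 1 ✓
b·c: 8/147·(-7/4) + (-64/245)·(-7/8) + 11/30·1 = 1/2 ✓
b·c²: 8/147·49/16 + (-64/245)·49/64 + 11/30·1 = 1/3 ✓
b·Ac: (-64/245)·(-49/576) + 11/30·13/33 = 1/6 ✓
b·c³: 8/147·(-343/64) + (-64/245)·(-343/512) + 11/30·1 = 1/4 ✓
b·(c∘Ac): (-64/245)·343/4608 + 11/30·13/33 = 1/8 ✓
b·Ac²: (-64/245)·343/2304 + 11/30·1/3 = 1/12 ✓
b·A²c: 11/30·5/44 = 1/24 ✓; 4 stages ⇒ order 4.

4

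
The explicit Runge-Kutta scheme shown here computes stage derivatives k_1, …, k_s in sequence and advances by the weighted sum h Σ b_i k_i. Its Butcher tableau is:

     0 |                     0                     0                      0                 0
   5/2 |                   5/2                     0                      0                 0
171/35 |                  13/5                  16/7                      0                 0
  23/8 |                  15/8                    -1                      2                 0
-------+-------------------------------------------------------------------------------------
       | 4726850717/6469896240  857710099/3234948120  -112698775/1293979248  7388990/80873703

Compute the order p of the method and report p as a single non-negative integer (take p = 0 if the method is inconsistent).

b = (4726850717/6469896240, 857710099/3234948120, -112698775/1293979248, 7388990/80873703)
c = (0, 5/2, 171/35, 23/8)
Ac = (0, 0, 40/7, 509/70)
Σ b_i: 4726850717/6469896240·1 + 857710099/3234948120·1 + (-112698775/1293979248)·1 + 7388990/80873703·1 = 1 ✓
b·c: 857710099/3234948120·5/2 + (-112698775/1293979248)·171/35 + 7388990/80873703·23/8 = 1/2 ✓
b·c²: 857710099/3234948120·25/4 + (-112698775/1293979248)·29241/1225 + 7388990/80873703·529/64 = 1/3 ✓
b·Ac: (-112698775/1293979248)·40/7 + 7388990/80873703·509/70 = 1/6 ✓
b·c³: 857710099/3234948120·125/8 + (-112698775/1293979248)·5000211/42875 + 7388990/80873703·12167/512 = -928321006283/241542792960 ≠ 1/4 ⇒ order 3.
b·(c∘Ac): (-112698775/1293979248)·1368/49 + 7388990/80873703·11707/560 = -337427101/646989624 ≠ 1/8
b·Ac²: (-112698775/1293979248)·100/7 + 7388990/80873703·203303/4900 = 9610920889/3774106140 ≠ 1/12
b·A²c: 7388990/80873703·80/7 = 84445600/80873703 ≠ 1/24

3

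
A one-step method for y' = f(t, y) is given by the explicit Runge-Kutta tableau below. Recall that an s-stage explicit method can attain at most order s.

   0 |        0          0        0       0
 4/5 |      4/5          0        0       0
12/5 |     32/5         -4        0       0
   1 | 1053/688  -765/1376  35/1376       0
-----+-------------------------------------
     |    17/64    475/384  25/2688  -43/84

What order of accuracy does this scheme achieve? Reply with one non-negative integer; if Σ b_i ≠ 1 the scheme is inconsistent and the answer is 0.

4

b = (17/64, 475/384, 25/2688, -43/84)
c = (0, 4/5, 12/5, 1)
Ac = (0, 0, -16/5, -33/86)
Σ b_i: 17/64·1 + 475/384·1 + 25/2688·1 + (-43/84)·1 = 1 ✓
b·c: 475/384·4/5 + 25/2688·12/5 + (-43/84)·1 = 1/2 ✓
b·c²: 475/384·16/25 + 25/2688·144/25 + (-43/84)·1 = 1/3 ✓
b·Ac: 25/2688·(-16/5) + (-43/84)·(-33/86) = 1/6 ✓
b·c³: 475/384·64/125 + 25/2688·1728/125 + (-43/84)·1 = 1/4 ✓
b·(c∘Ac): 25/2688·(-192/25) + (-43/84)·(-33/86) = 1/8 ✓
b·Ac²: 25/2688·(-64/25) + (-43/84)·(-9/43) = 1/12 ✓
b·A²c: (-43/84)·(-7/86) = 1/24 ✓; 4 stages ⇒ order 4.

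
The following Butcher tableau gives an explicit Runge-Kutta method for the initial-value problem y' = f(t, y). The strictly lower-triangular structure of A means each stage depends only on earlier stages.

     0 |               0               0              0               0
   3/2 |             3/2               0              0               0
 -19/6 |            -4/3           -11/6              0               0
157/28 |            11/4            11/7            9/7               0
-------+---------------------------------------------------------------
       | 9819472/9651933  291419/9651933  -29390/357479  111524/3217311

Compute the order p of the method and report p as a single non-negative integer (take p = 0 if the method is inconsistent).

b = (9819472/9651933, 291419/9651933, -29390/357479, 111524/3217311)
c = (0, 3/2, -19/6, 157/28)
Ac = (0, 0, -11/4, -12/7)
Σ b_i: 9819472/9651933·1 + 291419/9651933·1 + (-29390/357479)·1 + 111524/3217311·1 = 1 ✓
b·c: 291419/9651933·3/2 + (-29390/357479)·(-19/6) + 111524/3217311·157/28 = 1/2 ✓
b·c²: 291419/9651933·9/4 + (-29390/357479)·361/36 + 111524/3217311·24649/784 = 1/3 ✓
b·Ac: (-29390/357479)·(-11/4) + 111524/3217311·(-12/7) = 1/6 ✓
b·c³: 291419/9651933·27/8 + (-29390/357479)·(-6859/216) + 111524/3217311·3869893/21952 = 9538267873/1081016496 ≠ 1/4 ⇒ order 3.
b·(c∘Ac): (-29390/357479)·209/24 + 111524/3217311·(-471/49) = -4500583/4289748 ≠ 1/8
b·Ac²: (-29390/357479)·(-33/8) + 111524/3217311·115/7 = 11693135/12869244 ≠ 1/12
b·A²c: 111524/3217311·(-99/28) = -43813/357479 ≠ 1/24

3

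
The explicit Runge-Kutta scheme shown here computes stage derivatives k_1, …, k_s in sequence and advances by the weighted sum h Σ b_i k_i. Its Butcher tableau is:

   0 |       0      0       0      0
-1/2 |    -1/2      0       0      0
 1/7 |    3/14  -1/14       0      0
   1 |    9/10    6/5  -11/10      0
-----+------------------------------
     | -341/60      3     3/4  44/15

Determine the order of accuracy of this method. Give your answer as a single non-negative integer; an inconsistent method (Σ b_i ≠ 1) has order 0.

b = (-341/60, 3, 3/4, 44/15)
c = (0, -1/2, 1/7, 1)
Ac = (0, 0, 1/28, -53/70)
Σ b_i: (-341/60)·1 + 3·1 + 3/4·1 + 44/15·1 = 1 ✓
b·c: 3·(-1/2) + 3/4·1/7 + 44/15·1 = 647/420 ≠ 1/2 ⇒ order 1.

1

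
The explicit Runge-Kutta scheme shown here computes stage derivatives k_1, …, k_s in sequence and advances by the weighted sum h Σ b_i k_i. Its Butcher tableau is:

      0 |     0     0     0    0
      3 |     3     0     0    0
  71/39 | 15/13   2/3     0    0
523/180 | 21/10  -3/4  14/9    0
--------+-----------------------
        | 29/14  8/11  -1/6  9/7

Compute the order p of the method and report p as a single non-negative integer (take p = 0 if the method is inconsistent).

b = (29/14, 8/11, -1/6, 9/7)
c = (0, 3, 71/39, 523/180)
Ac = (0, 0, 2, 817/1404)
Σ b_i: 29/14·1 + 8/11·1 + (-1/6)·1 + 9/7·1 = 905/231 ≠ 1 ⇒ order 0.

0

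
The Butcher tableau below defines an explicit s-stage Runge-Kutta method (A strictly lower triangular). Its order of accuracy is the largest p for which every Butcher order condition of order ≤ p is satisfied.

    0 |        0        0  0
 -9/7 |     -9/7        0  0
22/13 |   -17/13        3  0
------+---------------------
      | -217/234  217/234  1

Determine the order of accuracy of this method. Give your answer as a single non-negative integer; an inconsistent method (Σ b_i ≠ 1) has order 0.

b = (-217/234, 217/234, 1)
c = (0, -9/7, 22/13)
Ac = (0, 0, -27/7)
Σ b_i: (-217/234)·1 + 217/234·1 + 1·1 = 1 ✓
b·c: 217/234·(-9/7) + 1·22/13 = 1/2 ✓
b·c²: 217/234·81/49 + 1·484/169 = 10403/2366 ≠ 1/3 ⇒ order 2.
b·Ac: 1·(-27/7) = -27/7 ≠ 1/6

2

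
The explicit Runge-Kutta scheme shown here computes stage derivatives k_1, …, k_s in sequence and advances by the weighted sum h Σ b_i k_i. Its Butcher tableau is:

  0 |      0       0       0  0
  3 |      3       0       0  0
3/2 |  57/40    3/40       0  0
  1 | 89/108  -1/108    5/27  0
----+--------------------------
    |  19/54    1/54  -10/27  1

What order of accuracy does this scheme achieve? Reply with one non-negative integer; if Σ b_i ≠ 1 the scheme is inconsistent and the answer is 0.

b = (19/54, 1/54, -10/27, 1)
c = (0, 3, 3/2, 1)
Ac = (0, 0, 9/40, 1/4)
Σ b_i: 19/54·1 + 1/54·1 + (-10/27)·1 + 1·1 = 1 ✓
b·c: 1/54·3 + (-10/27)·3/2 + 1·1 = 1/2 ✓
b·c²: 1/54·9 + (-10/27)·9/4 + 1·1 = 1/3 ✓
b·Ac: (-10/27)·9/40 + 1·1/4 = 1/6 ✓
b·c³: 1/54·27 + (-10/27)·27/8 + 1·1 = 1/4 ✓
b·(c∘Ac): (-10/27)·27/80 + 1·1/4 = 1/8 ✓
b·Ac²: (-10/27)·27/40 + 1·1/3 = 1/12 ✓
b·A²c: 1·1/24 = 1/24 ✓; 4 stages ⇒ order 4.

4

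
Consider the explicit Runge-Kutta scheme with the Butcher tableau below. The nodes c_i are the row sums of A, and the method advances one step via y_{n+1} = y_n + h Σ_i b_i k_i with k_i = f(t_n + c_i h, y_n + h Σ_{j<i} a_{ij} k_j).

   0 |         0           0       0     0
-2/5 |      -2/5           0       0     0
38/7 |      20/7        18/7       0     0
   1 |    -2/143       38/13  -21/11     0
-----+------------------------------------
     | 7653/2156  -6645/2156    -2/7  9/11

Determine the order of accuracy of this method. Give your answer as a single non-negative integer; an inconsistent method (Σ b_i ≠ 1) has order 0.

b = (7653/2156, -6645/2156, -2/7, 9/11)
c = (0, -2/5, 38/7, 1)
Ac = (0, 0, -36/35, -8246/715)
Σ b_i: 7653/2156·1 + (-6645/2156)·1 + (-2/7)·1 + 9/11·1 = 1 ✓
b·c: (-6645/2156)·(-2/5) + (-2/7)·38/7 + 9/11·1 = 1/2 ✓
b·c²: (-6645/2156)·4/25 + (-2/7)·1444/49 + 9/11·1 = -152708/18865 ≠ 1/3 ⇒ order 2.
b·Ac: (-2/7)·(-36/35) + 9/11·(-8246/715) = -704646/77077 ≠ 1/6

2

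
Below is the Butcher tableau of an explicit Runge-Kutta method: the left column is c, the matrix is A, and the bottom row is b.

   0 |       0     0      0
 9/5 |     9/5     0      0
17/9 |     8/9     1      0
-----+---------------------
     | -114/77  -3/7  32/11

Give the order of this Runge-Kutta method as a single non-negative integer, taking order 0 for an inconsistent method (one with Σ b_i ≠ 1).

b = (-114/77, -3/7, 32/11)
c = (0, 9/5, 17/9)
Ac = (0, 0, 9/5)
Σ b_i: (-114/77)·1 + (-3/7)·1 + 32/11·1 = 1 ✓
b·c: (-3/7)·9/5 + 32/11·17/9 = 16367/3465 ≠ 1/2 ⇒ order 1.

1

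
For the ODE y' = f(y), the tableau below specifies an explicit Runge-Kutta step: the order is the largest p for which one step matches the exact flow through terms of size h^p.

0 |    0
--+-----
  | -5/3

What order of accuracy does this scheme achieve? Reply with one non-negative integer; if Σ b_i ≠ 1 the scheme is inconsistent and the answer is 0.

b = (-5/3)
c = (0)
Σ b_i: (-5/3)·1 = -5/3 ≠ 1 ⇒ order 0.

0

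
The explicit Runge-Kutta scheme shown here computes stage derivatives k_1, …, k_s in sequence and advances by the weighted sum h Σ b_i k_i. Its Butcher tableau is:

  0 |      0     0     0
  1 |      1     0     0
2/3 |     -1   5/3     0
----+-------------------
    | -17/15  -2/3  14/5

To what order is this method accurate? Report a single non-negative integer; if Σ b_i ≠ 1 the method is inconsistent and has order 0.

b = (-17/15, -2/3, 14/5)
c = (0, 1, 2/3)
Ac = (0, 0, 5/3)
Σ b_i: (-17/15)·1 + (-2/3)·1 + 14/5·1 = 1 ✓
b·c: (-2/3)·1 + 14/5·2/3 = 6/5 ≠ 1/2 ⇒ order 1.

1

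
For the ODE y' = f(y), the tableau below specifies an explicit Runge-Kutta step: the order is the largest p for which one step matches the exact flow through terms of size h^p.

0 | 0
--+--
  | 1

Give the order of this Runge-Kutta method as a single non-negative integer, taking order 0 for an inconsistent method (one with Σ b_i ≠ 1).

1

b = (1)
c = (0)
Σ b_i: 1·1 = 1 ✓; 1 stage ⇒ order 1.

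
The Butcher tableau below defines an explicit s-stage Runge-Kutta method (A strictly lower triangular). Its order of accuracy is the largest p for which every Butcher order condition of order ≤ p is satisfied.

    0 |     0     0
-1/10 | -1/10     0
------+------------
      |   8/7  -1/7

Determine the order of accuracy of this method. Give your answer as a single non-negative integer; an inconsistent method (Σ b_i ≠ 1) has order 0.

1

b = (8/7, -1/7)
c = (0, -1/10)
Σ b_i: 8/7·1 + (-1/7)·1 = 1 ✓
b·c: (-1/7)·(-1/10) = 1/70 ≠ 1/2 ⇒ order 1.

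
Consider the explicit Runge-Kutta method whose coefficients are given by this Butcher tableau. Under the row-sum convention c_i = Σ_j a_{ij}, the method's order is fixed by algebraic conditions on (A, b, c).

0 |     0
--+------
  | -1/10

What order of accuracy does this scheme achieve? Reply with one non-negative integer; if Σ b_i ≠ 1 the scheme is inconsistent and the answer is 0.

0

b = (-1/10)
c = (0)
Σ b_i: (-1/10)·1 = -1/10 ≠ 1 ⇒ order 0.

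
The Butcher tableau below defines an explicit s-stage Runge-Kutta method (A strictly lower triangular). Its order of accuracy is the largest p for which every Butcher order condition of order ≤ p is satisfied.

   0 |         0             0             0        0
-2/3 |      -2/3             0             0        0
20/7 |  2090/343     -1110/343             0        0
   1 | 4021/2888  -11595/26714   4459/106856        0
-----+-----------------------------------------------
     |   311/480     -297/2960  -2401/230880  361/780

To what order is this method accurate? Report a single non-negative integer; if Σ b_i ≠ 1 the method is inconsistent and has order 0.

4

b = (311/480, -297/2960, -2401/230880, 361/780)
c = (0, -2/3, 20/7, 1)
Ac = (0, 0, 740/343, 295/722)
Σ b_i: 311/480·1 + (-297/2960)·1 + (-2401/230880)·1 + 361/780·1 = 1 ✓
b·c: (-297/2960)·(-2/3) + (-2401/230880)·20/7 + 361/780·1 = 1/2 ✓
b·c²: (-297/2960)·4/9 + (-2401/230880)·400/49 + 361/780·1 = 1/3 ✓
b·Ac: (-2401/230880)·740/343 + 361/780·295/722 = 1/6 ✓
b·c³: (-297/2960)·(-8/27) + (-2401/230880)·8000/343 + 361/780·1 = 1/4 ✓
b·(c∘Ac): (-2401/230880)·14800/2401 + 361/780·295/722 = 1/8 ✓
b·Ac²: (-2401/230880)·(-1480/1029) + 361/780·160/1083 = 1/12 ✓
b·A²c: 361/780·65/722 = 1/24 ✓; 4 stages ⇒ order 4.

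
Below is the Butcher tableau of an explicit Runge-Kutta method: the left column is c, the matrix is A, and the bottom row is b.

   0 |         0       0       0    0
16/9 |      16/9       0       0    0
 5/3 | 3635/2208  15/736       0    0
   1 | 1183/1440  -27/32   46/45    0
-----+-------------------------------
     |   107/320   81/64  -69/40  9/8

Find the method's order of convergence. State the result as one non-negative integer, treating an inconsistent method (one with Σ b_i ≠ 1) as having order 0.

4

b = (107/320, 81/64, -69/40, 9/8)
c = (0, 16/9, 5/3, 1)
Ac = (0, 0, 5/138, 11/54)
Σ b_i: 107/320·1 + 81/64·1 + (-69/40)·1 + 9/8·1 = 1 ✓
b·c: 81/64·16/9 + (-69/40)·5/3 + 9/8·1 = 1/2 ✓
b·c²: 81/64·256/81 + (-69/40)·25/9 + 9/8·1 = 1/3 ✓
b·Ac: (-69/40)·5/138 + 9/8·11/54 = 1/6 ✓
b·c³: 81/64·4096/729 + (-69/40)·125/27 + 9/8·1 = 1/4 ✓
b·(c∘Ac): (-69/40)·25/414 + 9/8·11/54 = 1/8 ✓
b·Ac²: (-69/40)·40/621 + 9/8·14/81 = 1/12 ✓
b·A²c: 9/8·1/27 = 1/24 ✓; 4 stages ⇒ order 4.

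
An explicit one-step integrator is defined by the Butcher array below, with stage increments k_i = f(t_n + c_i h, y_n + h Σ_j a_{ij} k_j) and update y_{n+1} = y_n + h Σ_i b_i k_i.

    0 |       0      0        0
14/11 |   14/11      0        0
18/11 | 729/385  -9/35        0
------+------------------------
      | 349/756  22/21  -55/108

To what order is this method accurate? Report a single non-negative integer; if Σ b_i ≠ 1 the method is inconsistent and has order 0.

3

b = (349/756, 22/21, -55/108)
c = (0, 14/11, 18/11)
Ac = (0, 0, -18/55)
Σ b_i: 349/756·1 + 22/21·1 + (-55/108)·1 = 1 ✓
b·c: 22/21·14/11 + (-55/108)·18/11 = 1/2 ✓
b·c²: 22/21·196/121 + (-55/108)·324/121 = 1/3 ✓
b·Ac: (-55/108)·(-18/55) = 1/6 ✓; 3 stages ⇒ order 3.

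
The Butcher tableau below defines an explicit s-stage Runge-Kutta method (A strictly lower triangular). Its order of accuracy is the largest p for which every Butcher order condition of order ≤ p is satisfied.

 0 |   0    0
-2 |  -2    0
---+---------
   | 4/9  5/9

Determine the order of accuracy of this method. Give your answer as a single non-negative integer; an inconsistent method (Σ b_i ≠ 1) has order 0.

b = (4/9, 5/9)
c = (0, -2)
Σ b_i: 4/9·1 + 5/9·1 = 1 ✓
b·c: 5/9·(-2) = -10/9 ≠ 1/2 ⇒ order 1.

1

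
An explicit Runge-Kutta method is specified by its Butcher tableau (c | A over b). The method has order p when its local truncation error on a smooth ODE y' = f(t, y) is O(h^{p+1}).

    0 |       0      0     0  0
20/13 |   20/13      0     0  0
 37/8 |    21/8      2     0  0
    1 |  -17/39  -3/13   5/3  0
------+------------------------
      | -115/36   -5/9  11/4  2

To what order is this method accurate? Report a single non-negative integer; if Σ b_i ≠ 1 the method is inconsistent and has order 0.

b = (-115/36, -5/9, 11/4, 2)
c = (0, 20/13, 37/8, 1)
Ac = (0, 0, 40/13, 29825/4056)
Σ b_i: (-115/36)·1 + (-5/9)·1 + 11/4·1 + 2·1 = 1 ✓
b·c: (-5/9)·20/13 + 11/4·37/8 + 2·1 = 51907/3744 ≠ 1/2 ⇒ order 1.

1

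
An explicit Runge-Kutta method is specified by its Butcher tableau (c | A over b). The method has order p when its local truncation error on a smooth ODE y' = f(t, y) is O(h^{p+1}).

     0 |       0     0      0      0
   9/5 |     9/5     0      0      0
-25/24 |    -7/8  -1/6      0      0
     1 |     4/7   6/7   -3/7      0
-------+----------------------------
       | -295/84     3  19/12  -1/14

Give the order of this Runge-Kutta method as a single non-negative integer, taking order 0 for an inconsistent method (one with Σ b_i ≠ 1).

b = (-295/84, 3, 19/12, -1/14)
c = (0, 9/5, -25/24, 1)
Ac = (0, 0, -3/10, 557/280)
Σ b_i: (-295/84)·1 + 3·1 + 19/12·1 + (-1/14)·1 = 1 ✓
b·c: 3·9/5 + 19/12·(-25/24) + (-1/14)·1 = 37087/10080 ≠ 1/2 ⇒ order 1.

1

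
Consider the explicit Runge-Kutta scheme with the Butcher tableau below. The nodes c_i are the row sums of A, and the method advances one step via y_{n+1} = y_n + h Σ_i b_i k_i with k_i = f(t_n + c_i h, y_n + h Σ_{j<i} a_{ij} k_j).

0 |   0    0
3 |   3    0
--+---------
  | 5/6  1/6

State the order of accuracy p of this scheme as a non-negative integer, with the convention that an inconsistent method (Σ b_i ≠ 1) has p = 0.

2

b = (5/6, 1/6)
c = (0, 3)
Σ b_i: 5/6·1 + 1/6·1 = 1 ✓
b·c: 1/6·3 = 1/2 ✓; 2 stages ⇒ order 2.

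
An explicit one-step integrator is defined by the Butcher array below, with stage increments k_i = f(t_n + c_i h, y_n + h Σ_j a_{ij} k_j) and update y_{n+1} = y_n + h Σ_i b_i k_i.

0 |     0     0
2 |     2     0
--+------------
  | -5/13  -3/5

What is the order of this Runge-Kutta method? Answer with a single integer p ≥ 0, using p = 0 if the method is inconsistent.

0

b = (-5/13, -3/5)
c = (0, 2)
Σ b_i: (-5/13)·1 + (-3/5)·1 = -64/65 ≠ 1 ⇒ order 0.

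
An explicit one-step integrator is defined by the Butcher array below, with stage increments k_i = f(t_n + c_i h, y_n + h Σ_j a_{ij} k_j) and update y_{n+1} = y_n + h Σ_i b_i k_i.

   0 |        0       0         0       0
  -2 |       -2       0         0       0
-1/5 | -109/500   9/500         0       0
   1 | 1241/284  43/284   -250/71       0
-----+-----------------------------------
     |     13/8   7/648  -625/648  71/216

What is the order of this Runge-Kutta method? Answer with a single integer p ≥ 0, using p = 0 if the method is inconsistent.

4

b = (13/8, 7/648, -625/648, 71/216)
c = (0, -2, -1/5, 1)
Ac = (0, 0, -9/250, 57/142)
Σ b_i: 13/8·1 + 7/648·1 + (-625/648)·1 + 71/216·1 = 1 ✓
b·c: 7/648·(-2) + (-625/648)·(-1/5) + 71/216·1 = 1/2 ✓
b·c²: 7/648·4 + (-625/648)·1/25 + 71/216·1 = 1/3 ✓
b·Ac: (-625/648)·(-9/250) + 71/216·57/142 = 1/6 ✓
b·c³: 7/648·(-8) + (-625/648)·(-1/125) + 71/216·1 = 1/4 ✓
b·(c∘Ac): (-625/648)·9/1250 + 71/216·57/142 = 1/8 ✓
b·Ac²: (-625/648)·9/125 + 71/216·33/71 = 1/12 ✓
b·A²c: 71/216·9/71 = 1/24 ✓; 4 stages ⇒ order 4.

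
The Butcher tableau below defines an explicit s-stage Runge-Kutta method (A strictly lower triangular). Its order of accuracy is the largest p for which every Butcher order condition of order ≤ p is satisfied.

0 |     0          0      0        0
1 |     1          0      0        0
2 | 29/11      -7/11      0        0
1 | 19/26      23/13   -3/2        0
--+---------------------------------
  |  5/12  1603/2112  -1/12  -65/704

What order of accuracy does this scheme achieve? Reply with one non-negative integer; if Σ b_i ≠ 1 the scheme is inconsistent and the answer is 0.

b = (5/12, 1603/2112, -1/12, -65/704)
c = (0, 1, 2, 1)
Ac = (0, 0, -7/11, -16/13)
Σ b_i: 5/12·1 + 1603/2112·1 + (-1/12)·1 + (-65/704)·1 = 1 ✓
b·c: 1603/2112·1 + (-1/12)·2 + (-65/704)·1 = 1/2 ✓
b·c²: 1603/2112·1 + (-1/12)·4 + (-65/704)·1 = 1/3 ✓
b·Ac: (-1/12)·(-7/11) + (-65/704)·(-16/13) = 1/6 ✓
b·c³: 1603/2112·1 + (-1/12)·8 + (-65/704)·1 = 0 ≠ 1/4 ⇒ order 3.
b·(c∘Ac): (-1/12)·(-14/11) + (-65/704)·(-16/13) = 29/132 ≠ 1/8
b·Ac²: (-1/12)·(-7/11) + (-65/704)·(-55/13) = 937/2112 ≠ 1/12
b·A²c: (-65/704)·21/22 = -1365/15488 ≠ 1/24

3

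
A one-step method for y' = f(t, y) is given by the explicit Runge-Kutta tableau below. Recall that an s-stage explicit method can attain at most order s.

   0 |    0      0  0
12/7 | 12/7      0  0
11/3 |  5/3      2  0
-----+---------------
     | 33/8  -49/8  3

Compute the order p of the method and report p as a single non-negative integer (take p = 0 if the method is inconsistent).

b = (33/8, -49/8, 3)
c = (0, 12/7, 11/3)
Ac = (0, 0, 24/7)
Σ b_i: 33/8·1 + (-49/8)·1 + 3·1 = 1 ✓
b·c: (-49/8)·12/7 + 3·11/3 = 1/2 ✓
b·c²: (-49/8)·144/49 + 3·121/9 = 67/3 ≠ 1/3 ⇒ order 2.
b·Ac: 3·24/7 = 72/7 ≠ 1/6

2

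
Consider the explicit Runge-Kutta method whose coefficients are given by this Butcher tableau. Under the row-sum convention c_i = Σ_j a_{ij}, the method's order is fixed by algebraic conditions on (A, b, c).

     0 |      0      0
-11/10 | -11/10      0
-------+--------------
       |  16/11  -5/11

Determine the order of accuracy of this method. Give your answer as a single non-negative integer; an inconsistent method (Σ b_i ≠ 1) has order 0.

b = (16/11, -5/11)
c = (0, -11/10)
Σ b_i: 16/11·1 + (-5/11)·1 = 1 ✓
b·c: (-5/11)·(-11/10) = 1/2 ✓; 2 stages ⇒ order 2.

2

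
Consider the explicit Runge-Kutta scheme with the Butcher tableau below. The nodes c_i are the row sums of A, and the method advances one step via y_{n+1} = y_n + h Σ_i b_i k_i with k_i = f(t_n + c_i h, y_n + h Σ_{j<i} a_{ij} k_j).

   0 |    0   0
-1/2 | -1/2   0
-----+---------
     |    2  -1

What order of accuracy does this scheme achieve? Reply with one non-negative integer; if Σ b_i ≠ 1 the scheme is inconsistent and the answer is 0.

b = (2, -1)
c = (0, -1/2)
Σ b_i: 2·1 + (-1)·1 = 1 ✓
b·c: (-1)·(-1/2) = 1/2 ✓; 2 stages ⇒ order 2.

2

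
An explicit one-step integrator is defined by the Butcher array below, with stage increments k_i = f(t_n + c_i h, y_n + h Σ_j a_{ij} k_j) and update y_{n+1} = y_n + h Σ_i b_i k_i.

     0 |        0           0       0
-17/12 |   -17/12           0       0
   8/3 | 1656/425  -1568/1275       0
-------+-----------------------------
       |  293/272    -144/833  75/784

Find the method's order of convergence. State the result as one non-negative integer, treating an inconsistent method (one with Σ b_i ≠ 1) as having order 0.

b = (293/272, -144/833, 75/784)
c = (0, -17/12, 8/3)
Ac = (0, 0, 392/225)
Σ b_i: 293/272·1 + (-144/833)·1 + 75/784·1 = 1 ✓
b·c: (-144/833)·(-17/12) + 75/784·8/3 = 1/2 ✓
b·c²: (-144/833)·289/144 + 75/784·64/9 = 1/3 ✓
b·Ac: 75/784·392/225 = 1/6 ✓; 3 stages ⇒ order 3.

3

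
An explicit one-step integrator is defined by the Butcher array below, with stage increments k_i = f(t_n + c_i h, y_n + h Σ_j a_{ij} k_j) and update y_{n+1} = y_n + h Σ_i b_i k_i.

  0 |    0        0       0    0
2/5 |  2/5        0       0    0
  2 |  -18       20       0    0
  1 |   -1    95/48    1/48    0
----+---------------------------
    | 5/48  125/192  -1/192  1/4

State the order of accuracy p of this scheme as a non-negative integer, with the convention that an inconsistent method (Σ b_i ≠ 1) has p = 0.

4

b = (5/48, 125/192, -1/192, 1/4)
c = (0, 2/5, 2, 1)
Ac = (0, 0, 8, 5/6)
Σ b_i: 5/48·1 + 125/192·1 + (-1/192)·1 + 1/4·1 = 1 ✓
b·c: 125/192·2/5 + (-1/192)·2 + 1/4·1 = 1/2 ✓
b·c²: 125/192·4/25 + (-1/192)·4 + 1/4·1 = 1/3 ✓
b·Ac: (-1/192)·8 + 1/4·5/6 = 1/6 ✓
b·c³: 125/192·8/125 + (-1/192)·8 + 1/4·1 = 1/4 ✓
b·(c∘Ac): (-1/192)·16 + 1/4·5/6 = 1/8 ✓
b·Ac²: (-1/192)·16/5 + 1/4·2/5 = 1/12 ✓
b·A²c: 1/4·1/6 = 1/24 ✓; 4 stages ⇒ order 4.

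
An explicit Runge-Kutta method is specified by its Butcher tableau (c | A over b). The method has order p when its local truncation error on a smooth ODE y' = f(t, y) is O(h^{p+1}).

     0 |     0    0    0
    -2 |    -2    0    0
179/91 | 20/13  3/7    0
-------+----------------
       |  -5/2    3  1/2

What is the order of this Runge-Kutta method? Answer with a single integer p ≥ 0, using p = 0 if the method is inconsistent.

b = (-5/2, 3, 1/2)
c = (0, -2, 179/91)
Ac = (0, 0, -6/7)
Σ b_i: (-5/2)·1 + 3·1 + 1/2·1 = 1 ✓
b·c: 3·(-2) + 1/2·179/91 = -913/182 ≠ 1/2 ⇒ order 1.

1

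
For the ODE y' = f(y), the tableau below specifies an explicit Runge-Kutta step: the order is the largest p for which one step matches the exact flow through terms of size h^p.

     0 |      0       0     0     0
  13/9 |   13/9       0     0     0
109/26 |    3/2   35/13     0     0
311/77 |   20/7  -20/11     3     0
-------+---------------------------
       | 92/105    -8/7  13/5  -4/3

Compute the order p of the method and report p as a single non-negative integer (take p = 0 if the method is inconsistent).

1

b = (92/105, -8/7, 13/5, -4/3)
c = (0, 13/9, 109/26, 311/77)
Ac = (0, 0, 35/9, 25613/2574)
Σ b_i: 92/105·1 + (-8/7)·1 + 13/5·1 + (-4/3)·1 = 1 ✓
b·c: (-8/7)·13/9 + 13/5·109/26 + (-4/3)·311/77 = 26777/6930 ≠ 1/2 ⇒ order 1.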